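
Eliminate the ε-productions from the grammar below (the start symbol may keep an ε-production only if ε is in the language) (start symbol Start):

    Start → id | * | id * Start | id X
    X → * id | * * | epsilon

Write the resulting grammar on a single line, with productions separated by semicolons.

The nullable symbols are {X}.
ε ∉ L(G), so no ε-production is kept.

Start → id | * | id * Start | id X; X → * id | * *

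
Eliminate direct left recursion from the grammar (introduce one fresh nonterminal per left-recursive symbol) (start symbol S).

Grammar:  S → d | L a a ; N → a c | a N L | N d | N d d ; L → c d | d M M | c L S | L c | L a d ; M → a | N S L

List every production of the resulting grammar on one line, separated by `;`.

S → d | L a a; N → a c N' | a N L N'; L → c d L' | d M M L' | c L S L'; M → a | N S L; N' → d N' | d d N' | eps; L' → c L' | a d L' | eps

Directly left-recursive nonterminals: N, L.
For N: α = {d, d d}, β = {a c, a N L}. Rewrite as N → β N' and N' → α N' | ε.
For L: α = {c, a d}, β = {c d, d M M, c L S}. Rewrite as L → β L' and L' → α L' | ε.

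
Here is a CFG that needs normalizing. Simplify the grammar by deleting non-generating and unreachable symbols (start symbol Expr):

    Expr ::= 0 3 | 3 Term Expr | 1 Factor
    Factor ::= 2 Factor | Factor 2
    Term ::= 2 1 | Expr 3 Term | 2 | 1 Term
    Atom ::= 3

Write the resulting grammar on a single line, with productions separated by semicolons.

Generating nonterminals: {Atom, Expr, Term}.
Reachable from Expr after that: {Expr, Term}.
Removed useless symbols: {Atom, Factor} and every production mentioning them.

Expr ::= 0 3 | 3 Term Expr; Term ::= 2 1 | Expr 3 Term | 2 | 1 Term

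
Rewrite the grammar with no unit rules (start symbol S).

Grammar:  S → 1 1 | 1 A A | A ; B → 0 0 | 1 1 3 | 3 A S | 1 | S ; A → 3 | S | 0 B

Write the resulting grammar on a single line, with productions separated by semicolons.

S → 1 1 | 1 A A | 3 | 0 B; B → 0 0 | 1 1 3 | 3 A S | 1 | 1 1 | 1 A A | 3 | 0 B; A → 1 1 | 1 A A | 3 | 0 B

Unit pairs: A ⇒* {S}; B ⇒* {A, S}; S ⇒* {A}.
For every A with A ⇒* B via unit rules, add B's non-unit alternatives to A; then delete every rule of the form X → Y.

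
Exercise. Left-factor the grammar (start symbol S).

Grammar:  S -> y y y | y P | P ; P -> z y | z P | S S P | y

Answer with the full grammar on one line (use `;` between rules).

S has alternatives sharing prefix 'y': factor to S → y S' with S' → y y | P.
P has alternatives sharing prefix 'z': factor to P → z P' with P' → y | P.

S -> P | y S'; P -> S S P | y | z P'; S' -> y y | P; P' -> y | P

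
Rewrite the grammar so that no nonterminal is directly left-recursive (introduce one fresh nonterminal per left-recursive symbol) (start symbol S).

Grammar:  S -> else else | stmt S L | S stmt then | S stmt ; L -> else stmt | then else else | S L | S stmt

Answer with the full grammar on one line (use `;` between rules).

S -> else else S' | stmt S L S'; L -> else stmt | then else else | S L | S stmt; S' -> stmt then S' | stmt S' | ε

Left recursion appears on S.
For S: α = {stmt then, stmt}, β = {else else, stmt S L}. Rewrite as S → β S' and S' → α S' | ε.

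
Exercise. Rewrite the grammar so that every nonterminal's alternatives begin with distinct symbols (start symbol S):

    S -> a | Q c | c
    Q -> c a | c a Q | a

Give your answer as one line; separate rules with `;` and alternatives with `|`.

S -> a | Q c | c; Q -> a | c a Q'; Q' -> ε | Q

Q has alternatives sharing prefix 'c a': factor to Q → c a Q' with Q' → ε | Q.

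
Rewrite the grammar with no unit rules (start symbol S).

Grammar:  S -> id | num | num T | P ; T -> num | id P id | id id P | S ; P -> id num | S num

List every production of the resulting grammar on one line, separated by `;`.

Unit pairs: S ⇒* {P}; T ⇒* {P, S}.
Replace each nonterminal's rules with the union of the non-unit rules of every nonterminal it unit-derives.

S -> id | num | num T | id num | S num; T -> id | num | num T | id num | S num | id P id | id id P; P -> id num | S num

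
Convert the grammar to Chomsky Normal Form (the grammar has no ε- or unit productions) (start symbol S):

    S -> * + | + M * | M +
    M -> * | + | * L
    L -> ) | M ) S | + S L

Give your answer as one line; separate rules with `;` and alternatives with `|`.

S -> X1 X2 | X2 Y1 | M X2; M -> * | + | X1 L; L -> ) | M Y2 | X2 Y3; X1 -> *; X2 -> +; X3 -> ); Y1 -> M X1; Y2 -> X3 S; Y3 -> S L

Introduce a nonterminal for each terminal appearing in a rule of length ≥ 2: X1 → *, X2 → +, X3 → ).
Binarize each right-hand side of length ≥ 3 by chaining fresh nonterminals (Y1, Y2, …): affected rules were S → X2 M X1; L → M X3 S; L → X2 S L.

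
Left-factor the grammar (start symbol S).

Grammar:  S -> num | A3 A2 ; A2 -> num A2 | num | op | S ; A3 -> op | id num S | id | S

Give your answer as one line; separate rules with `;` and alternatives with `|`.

S -> num | A3 A2; A2 -> op | S | num A2'; A3 -> op | S | id A3'; A2' -> A2 | ε; A3' -> num S | ε

A2 has alternatives sharing prefix 'num': factor to A2 → num A2' with A2' → A2 | ε.
A3 has alternatives sharing prefix 'id': factor to A3 → id A3' with A3' → num S | ε.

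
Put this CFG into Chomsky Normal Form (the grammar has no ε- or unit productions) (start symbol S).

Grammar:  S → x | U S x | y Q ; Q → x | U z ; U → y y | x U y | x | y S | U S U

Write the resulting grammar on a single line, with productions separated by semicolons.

Introduce a nonterminal for each terminal appearing in a rule of length ≥ 2: X1 → x, X2 → y, X3 → z.
Binarize each right-hand side of length ≥ 3 by chaining fresh nonterminals (Y1, Y2, …): affected rules were S → U S X1; U → X1 U X2; U → U S U.

S → x | U Y1 | X2 Q; Q → x | U X3; U → X2 X2 | X1 Y2 | x | X2 S | U Y3; X1 → x; X2 → y; X3 → z; Y1 → S X1; Y2 → U X2; Y3 → S U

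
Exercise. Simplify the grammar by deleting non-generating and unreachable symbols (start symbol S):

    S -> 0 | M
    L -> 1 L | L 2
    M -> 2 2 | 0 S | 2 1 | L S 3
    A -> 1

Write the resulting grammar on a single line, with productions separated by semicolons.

S -> 0 | M; M -> 2 2 | 0 S | 2 1

Generating nonterminals: {A, M, S}.
Reachable from S after that: {M, S}.
Removed useless symbols: {A, L} and every production mentioning them.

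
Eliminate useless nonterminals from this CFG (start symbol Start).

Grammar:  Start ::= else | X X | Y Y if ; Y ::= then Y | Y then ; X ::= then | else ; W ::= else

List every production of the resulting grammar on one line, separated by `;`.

Generating nonterminals: {Start, W, X}.
Reachable from Start after that: {Start, X}.
Removed useless symbols: {W, Y} and every production mentioning them.

Start ::= else | X X; X ::= then | else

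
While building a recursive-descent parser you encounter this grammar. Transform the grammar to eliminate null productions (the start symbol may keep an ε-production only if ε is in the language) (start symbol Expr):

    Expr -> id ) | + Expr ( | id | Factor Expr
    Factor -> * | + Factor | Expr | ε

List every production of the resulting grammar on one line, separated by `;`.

Expr -> id ) | + Expr ( | id | Factor Expr; Factor -> * | + Factor | + | Expr

Nullable nonterminals: {Factor}.
ε ∉ L(G), so no ε-production is kept.
Expand every rule over subsets of its nullable positions: Factor → + Factor gives + Factor | +.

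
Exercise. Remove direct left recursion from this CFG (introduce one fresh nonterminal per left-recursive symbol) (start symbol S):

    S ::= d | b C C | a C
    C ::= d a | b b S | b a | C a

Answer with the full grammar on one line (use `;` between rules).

C is directly left-recursive.
For C: α = {a}, β = {d a, b b S, b a}. Rewrite as C → β C' and C' → α C' | ε.

S ::= d | b C C | a C; C ::= d a C' | b b S C' | b a C'; C' ::= a C' | ε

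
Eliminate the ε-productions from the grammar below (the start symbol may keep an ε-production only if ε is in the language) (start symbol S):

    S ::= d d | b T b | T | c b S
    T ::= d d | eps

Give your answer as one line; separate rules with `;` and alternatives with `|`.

Nullable nonterminals: {S, T}.
ε ∈ L(G) since S is nullable, so keep S → ε.
Expand every rule over subsets of its nullable positions: S → b T b gives b T b | b b. S → c b S gives c b S | c b.

S ::= d d | b T b | b b | T | c b S | c b | ε; T ::= d d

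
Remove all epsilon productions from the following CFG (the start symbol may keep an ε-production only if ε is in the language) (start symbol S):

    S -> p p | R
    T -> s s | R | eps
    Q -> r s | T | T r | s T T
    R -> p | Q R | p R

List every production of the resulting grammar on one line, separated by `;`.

Nullable set = {Q, T}.
ε ∉ L(G), so no ε-production is kept.
For each production, add variants omitting each subset of nullable occurrences: Q → T r gives T r | r. Q → s T T gives s T T | s T | s.

S -> p p | R; T -> s s | R; Q -> r s | T | T r | r | s T T | s T | s; R -> p | Q R | p R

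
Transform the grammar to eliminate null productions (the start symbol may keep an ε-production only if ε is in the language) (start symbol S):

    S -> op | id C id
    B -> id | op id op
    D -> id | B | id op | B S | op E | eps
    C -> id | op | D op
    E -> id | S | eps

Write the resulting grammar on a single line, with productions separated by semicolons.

S -> op | id C id; B -> id | op id op; D -> id | B | id op | B S | op E | op; C -> id | op | D op; E -> id | S

Nullable set = {D, E}.
ε ∉ L(G), so no ε-production is kept.
For each production, add variants omitting each subset of nullable occurrences: D → op E gives op E | op.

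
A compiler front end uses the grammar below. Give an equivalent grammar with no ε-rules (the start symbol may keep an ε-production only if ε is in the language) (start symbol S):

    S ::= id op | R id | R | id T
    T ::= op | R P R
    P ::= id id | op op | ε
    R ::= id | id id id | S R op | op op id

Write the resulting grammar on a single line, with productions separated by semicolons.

S ::= id op | R id | R | id T; T ::= op | R P R | R R; P ::= id id | op op; R ::= id | id id id | S R op | op op id

Nullable nonterminals: {P}.
ε ∉ L(G), so no ε-production is kept.
Add the nullable-subset variants: T → R P R gives R P R | R R.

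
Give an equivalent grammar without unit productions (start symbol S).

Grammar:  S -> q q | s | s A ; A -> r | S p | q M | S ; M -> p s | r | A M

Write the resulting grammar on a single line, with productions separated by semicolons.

Unit pairs: A ⇒* {S}.
For every A with A ⇒* B via unit rules, add B's non-unit alternatives to A; then delete every rule of the form X → Y.

S -> q q | s | s A; A -> q q | s | s A | r | S p | q M; M -> p s | r | A M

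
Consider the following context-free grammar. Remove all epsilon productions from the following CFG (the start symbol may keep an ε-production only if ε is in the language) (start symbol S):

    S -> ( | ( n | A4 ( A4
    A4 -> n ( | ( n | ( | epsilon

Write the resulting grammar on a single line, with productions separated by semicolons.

Nullable nonterminals: {A4}.
ε ∉ L(G), so no ε-production is kept.
Add the nullable-subset variants: S → A4 ( A4 gives A4 ( A4 | A4 ( | ( A4.

S -> ( | ( n | A4 ( A4 | A4 ( | ( A4; A4 -> n ( | ( n | (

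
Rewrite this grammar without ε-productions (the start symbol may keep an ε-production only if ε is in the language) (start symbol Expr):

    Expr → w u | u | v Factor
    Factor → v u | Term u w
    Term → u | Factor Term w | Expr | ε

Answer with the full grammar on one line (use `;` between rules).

Expr → w u | u | v Factor; Factor → v u | Term u w | u w; Term → u | Factor Term w | Factor w | Expr

The nullable symbols are {Term}.
ε ∉ L(G), so no ε-production is kept.
Add the nullable-subset variants: Factor → Term u w gives Term u w | u w. Term → Factor Term w gives Factor Term w | Factor w.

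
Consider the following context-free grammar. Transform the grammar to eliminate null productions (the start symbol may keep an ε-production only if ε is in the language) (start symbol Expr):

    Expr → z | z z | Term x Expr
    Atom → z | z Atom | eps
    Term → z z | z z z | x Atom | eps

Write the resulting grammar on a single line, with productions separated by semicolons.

Nullable set = {Atom, Term}.
ε ∉ L(G), so no ε-production is kept.
Add the nullable-subset variants: Expr → Term x Expr gives Term x Expr | x Expr. Term → x Atom gives x Atom | x.

Expr → z | z z | Term x Expr | x Expr; Atom → z | z Atom; Term → z z | z z z | x Atom | x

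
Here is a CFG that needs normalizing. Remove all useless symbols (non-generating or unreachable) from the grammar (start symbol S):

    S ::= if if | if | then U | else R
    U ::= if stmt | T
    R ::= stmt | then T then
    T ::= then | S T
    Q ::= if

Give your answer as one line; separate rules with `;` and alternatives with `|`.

S ::= if if | if | then U | else R; U ::= if stmt | T; R ::= stmt | then T then; T ::= then | S T

Generating nonterminals: {Q, R, S, T, U}.
Reachable from S after that: {R, S, T, U}.
Removed useless symbols: {Q} and every production mentioning them.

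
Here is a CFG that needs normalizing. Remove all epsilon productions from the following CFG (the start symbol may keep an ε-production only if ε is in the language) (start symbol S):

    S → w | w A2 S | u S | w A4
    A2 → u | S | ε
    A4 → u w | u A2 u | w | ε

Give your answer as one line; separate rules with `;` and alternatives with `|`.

S → w | w A2 S | w S | u S | w A4; A2 → u | S; A4 → u w | u A2 u | u u | w

The nullable symbols are {A2, A4}.
ε ∉ L(G), so no ε-production is kept.
Add the nullable-subset variants: S → w A2 S gives w A2 S | w S. A4 → u A2 u gives u A2 u | u u.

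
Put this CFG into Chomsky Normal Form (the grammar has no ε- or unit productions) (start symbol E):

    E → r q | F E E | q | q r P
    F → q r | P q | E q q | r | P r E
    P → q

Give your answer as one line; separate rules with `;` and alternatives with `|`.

E → X1 X2 | F Y1 | q | X2 Y2; F → X2 X1 | P X2 | E Y3 | r | P Y4; P → q; X1 → r; X2 → q; Y1 → E E; Y2 → X1 P; Y3 → X2 X2; Y4 → X1 E

Introduce a nonterminal for each terminal appearing in a rule of length ≥ 2: X1 → r, X2 → q.
Binarize each right-hand side of length ≥ 3 by chaining fresh nonterminals (Y1, Y2, …): affected rules were E → F E E; E → X2 X1 P; F → E X2 X2; F → P X1 E.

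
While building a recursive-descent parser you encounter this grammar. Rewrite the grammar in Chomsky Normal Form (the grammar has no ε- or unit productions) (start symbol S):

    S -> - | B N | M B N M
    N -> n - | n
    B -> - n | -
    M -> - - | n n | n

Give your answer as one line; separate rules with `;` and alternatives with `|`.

Introduce a nonterminal for each terminal appearing in a rule of length ≥ 2: X1 → n, X2 → -.
Binarize each right-hand side of length ≥ 3 by chaining fresh nonterminals (Y1, Y2, …): affected rules were S → M B N M.

S -> - | B N | M Y1; N -> X1 X2 | n; B -> X2 X1 | -; M -> X2 X2 | X1 X1 | n; X1 -> n; X2 -> -; Y1 -> B Y2; Y2 -> N M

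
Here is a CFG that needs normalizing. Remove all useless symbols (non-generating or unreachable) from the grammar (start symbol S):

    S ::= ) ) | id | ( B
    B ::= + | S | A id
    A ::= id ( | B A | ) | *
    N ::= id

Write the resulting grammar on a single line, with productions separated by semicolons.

S ::= ) ) | id | ( B; B ::= + | S | A id; A ::= id ( | B A | ) | *

Generating nonterminals: {A, B, N, S}.
Reachable from S after that: {A, B, S}.
Removed useless symbols: {N} and every production mentioning them.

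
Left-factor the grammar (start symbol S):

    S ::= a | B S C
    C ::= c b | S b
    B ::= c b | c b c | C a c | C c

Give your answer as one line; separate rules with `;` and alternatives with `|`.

S ::= a | B S C; C ::= c b | S b; B ::= c b B' | C B''; B' ::= ε | c; B'' ::= a c | c

B has alternatives sharing prefix 'c b': factor to B → c b B' with B' → ε | c.
B has alternatives sharing prefix 'C': factor to B → C B'' with B'' → a c | c.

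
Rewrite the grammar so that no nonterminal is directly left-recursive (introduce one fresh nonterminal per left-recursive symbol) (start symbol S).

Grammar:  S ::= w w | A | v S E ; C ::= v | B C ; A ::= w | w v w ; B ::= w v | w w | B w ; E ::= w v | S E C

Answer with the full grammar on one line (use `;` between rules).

Left recursion appears on B.
For B: α = {w}, β = {w v, w w}. Rewrite as B → β B' and B' → α B' | ε.

S ::= w w | A | v S E; C ::= v | B C; A ::= w | w v w; B ::= w v B' | w w B'; E ::= w v | S E C; B' ::= w B' | epsilon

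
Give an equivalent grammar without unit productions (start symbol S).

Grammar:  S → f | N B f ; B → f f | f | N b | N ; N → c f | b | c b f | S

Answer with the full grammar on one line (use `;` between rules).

S → f | N B f; B → f f | f | N b | N B f | c f | b | c b f; N → f | N B f | c f | b | c b f

Unit pairs: B ⇒* {N, S}; N ⇒* {S}.
For each unit pair (A, B), copy every non-unit production of B to A, then drop all unit productions.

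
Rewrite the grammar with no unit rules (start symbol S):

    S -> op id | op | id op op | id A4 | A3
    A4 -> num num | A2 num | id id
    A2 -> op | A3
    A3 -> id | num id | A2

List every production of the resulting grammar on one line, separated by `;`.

Unit pairs: A2 ⇒* {A3}; A3 ⇒* {A2}; S ⇒* {A2, A3}.
For each unit pair (A, B), copy every non-unit production of B to A, then drop all unit productions.

S -> op | op id | id op op | id A4 | id | num id; A4 -> num num | A2 num | id id; A2 -> op | id | num id; A3 -> op | id | num id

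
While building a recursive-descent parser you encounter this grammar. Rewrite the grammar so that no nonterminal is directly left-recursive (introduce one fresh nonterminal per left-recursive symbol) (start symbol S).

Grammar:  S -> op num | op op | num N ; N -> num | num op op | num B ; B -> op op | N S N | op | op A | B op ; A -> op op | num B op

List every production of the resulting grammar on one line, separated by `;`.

S -> op num | op op | num N; N -> num | num op op | num B; B -> op op B' | N S N B' | op B' | op A B'; A -> op op | num B op; B' -> op B' | ε

B is directly left-recursive.
For B: α = {op}, β = {op op, N S N, op, op A}. Rewrite as B → β B' and B' → α B' | ε.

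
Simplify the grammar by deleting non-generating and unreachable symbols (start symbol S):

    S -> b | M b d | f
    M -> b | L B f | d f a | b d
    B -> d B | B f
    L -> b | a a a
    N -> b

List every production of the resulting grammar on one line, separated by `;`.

S -> b | M b d | f; M -> b | d f a | b d

Generating nonterminals: {L, M, N, S}.
Reachable from S after that: {M, S}.
Removed useless symbols: {B, L, N} and every production mentioning them.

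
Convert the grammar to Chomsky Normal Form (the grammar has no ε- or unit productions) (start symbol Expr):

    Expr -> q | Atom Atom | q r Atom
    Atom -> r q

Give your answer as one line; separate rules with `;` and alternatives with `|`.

Expr -> q | Atom Atom | X1 Y1; Atom -> X2 X1; X1 -> q; X2 -> r; Y1 -> X2 Atom

Introduce a nonterminal for each terminal appearing in a rule of length ≥ 2: X1 → q, X2 → r.
Binarize each right-hand side of length ≥ 3 by chaining fresh nonterminals (Y1, Y2, …): affected rules were Expr → X1 X2 Atom.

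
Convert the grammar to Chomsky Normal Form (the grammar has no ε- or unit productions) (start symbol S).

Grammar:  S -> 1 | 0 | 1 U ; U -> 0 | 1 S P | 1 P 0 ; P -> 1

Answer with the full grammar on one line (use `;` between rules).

S -> 1 | 0 | X1 U; U -> 0 | X1 Y1 | X1 Y2; P -> 1; X1 -> 1; X2 -> 0; Y1 -> S P; Y2 -> P X2

Introduce a nonterminal for each terminal appearing in a rule of length ≥ 2: X1 → 1, X2 → 0.
Binarize each right-hand side of length ≥ 3 by chaining fresh nonterminals (Y1, Y2, …): affected rules were U → X1 S P; U → X1 P X2.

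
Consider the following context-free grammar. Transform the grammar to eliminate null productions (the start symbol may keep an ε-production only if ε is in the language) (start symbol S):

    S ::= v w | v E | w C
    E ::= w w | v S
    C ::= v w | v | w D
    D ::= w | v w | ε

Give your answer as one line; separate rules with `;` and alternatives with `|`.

S ::= v w | v E | w C; E ::= w w | v S; C ::= v w | v | w D | w; D ::= w | v w

Nullable nonterminals: {D}.
ε ∉ L(G), so no ε-production is kept.
For each production, add variants omitting each subset of nullable occurrences: C → w D gives w D | w.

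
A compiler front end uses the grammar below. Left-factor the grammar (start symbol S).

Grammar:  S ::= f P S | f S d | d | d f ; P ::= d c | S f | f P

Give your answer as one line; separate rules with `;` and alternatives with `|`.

S has alternatives sharing prefix 'f': factor to S → f S' with S' → P S | S d.
S has alternatives sharing prefix 'd': factor to S → d S'' with S'' → ε | f.

S ::= f S' | d S''; P ::= d c | S f | f P; S' ::= P S | S d; S'' ::= epsilon | f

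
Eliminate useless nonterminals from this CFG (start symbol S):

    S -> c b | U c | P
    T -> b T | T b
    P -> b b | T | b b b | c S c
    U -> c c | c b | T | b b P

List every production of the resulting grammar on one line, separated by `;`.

Generating nonterminals: {P, S, U}.
Reachable from S after that: {P, S, U}.
Removed useless symbols: {T} and every production mentioning them.

S -> c b | U c | P; P -> b b | b b b | c S c; U -> c c | c b | b b P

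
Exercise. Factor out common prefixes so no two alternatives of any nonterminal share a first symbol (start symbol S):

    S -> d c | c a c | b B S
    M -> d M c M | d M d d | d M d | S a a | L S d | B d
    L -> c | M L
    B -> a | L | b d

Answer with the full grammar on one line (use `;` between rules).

S -> d c | c a c | b B S; M -> S a a | L S d | B d | d M M'; L -> c | M L; B -> a | L | b d; M' -> c M | d M''; M'' -> d | ε

M has alternatives sharing prefix 'd M': factor to M → d M M' with M' → c M | d d | d.
M' has alternatives sharing prefix 'd': factor to M' → d M'' with M'' → d | ε.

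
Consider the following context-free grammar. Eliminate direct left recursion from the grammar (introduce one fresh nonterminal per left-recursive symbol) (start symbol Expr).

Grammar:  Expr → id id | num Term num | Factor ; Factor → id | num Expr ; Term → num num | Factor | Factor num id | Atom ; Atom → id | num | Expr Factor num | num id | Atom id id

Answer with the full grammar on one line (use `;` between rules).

Directly left-recursive nonterminal: Atom.
For Atom: α = {id id}, β = {id, num, Expr Factor num, num id}. Rewrite as Atom → β Atom1 and Atom1 → α Atom1 | ε.

Expr → id id | num Term num | Factor; Factor → id | num Expr; Term → num num | Factor | Factor num id | Atom; Atom → id Atom1 | num Atom1 | Expr Factor num Atom1 | num id Atom1; Atom1 → id id Atom1 | eps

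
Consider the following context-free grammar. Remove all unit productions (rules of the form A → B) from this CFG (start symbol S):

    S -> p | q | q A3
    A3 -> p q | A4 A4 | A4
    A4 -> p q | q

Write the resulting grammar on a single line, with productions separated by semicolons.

S -> p | q | q A3; A3 -> p q | q | A4 A4; A4 -> p q | q

Unit pairs: A3 ⇒* {A4}.
For each unit pair (A, B), copy every non-unit production of B to A, then drop all unit productions.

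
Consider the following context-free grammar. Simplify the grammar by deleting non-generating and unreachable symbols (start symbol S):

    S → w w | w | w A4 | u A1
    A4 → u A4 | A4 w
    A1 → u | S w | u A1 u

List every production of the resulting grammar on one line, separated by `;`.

S → w w | w | u A1; A1 → u | S w | u A1 u

Generating nonterminals: {A1, S}.
Reachable from S after that: {A1, S}.
Removed useless symbols: {A4} and every production mentioning them.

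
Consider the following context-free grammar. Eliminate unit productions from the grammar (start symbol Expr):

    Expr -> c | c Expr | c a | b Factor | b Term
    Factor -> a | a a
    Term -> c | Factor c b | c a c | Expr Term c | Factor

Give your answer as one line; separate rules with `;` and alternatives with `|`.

Expr -> c | c Expr | c a | b Factor | b Term; Factor -> a | a a; Term -> c | Factor c b | c a c | Expr Term c | a | a a

Unit pairs: Term ⇒* {Factor}.
For every A with A ⇒* B via unit rules, add B's non-unit alternatives to A; then delete every rule of the form X → Y.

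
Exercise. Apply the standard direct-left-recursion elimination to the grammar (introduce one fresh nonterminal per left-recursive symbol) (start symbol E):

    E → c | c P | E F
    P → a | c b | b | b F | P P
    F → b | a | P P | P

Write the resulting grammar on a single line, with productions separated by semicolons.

E → c E' | c P E'; P → a P' | c b P' | b P' | b F P'; F → b | a | P P | P; E' → F E' | ε; P' → P P' | ε

E, P are directly left-recursive.
For E: α = {F}, β = {c, c P}. Rewrite as E → β E' and E' → α E' | ε.
For P: α = {P}, β = {a, c b, b, b F}. Rewrite as P → β P' and P' → α P' | ε.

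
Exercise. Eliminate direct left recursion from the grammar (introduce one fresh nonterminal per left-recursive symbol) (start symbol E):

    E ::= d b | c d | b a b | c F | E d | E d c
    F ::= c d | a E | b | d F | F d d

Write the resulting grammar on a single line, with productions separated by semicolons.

E ::= d b E' | c d E' | b a b E' | c F E'; F ::= c d F' | a E F' | b F' | d F F'; E' ::= d E' | d c E' | ε; F' ::= d d F' | ε

Left recursion appears on E, F.
For E: α = {d, d c}, β = {d b, c d, b a b, c F}. Rewrite as E → β E' and E' → α E' | ε.
For F: α = {d d}, β = {c d, a E, b, d F}. Rewrite as F → β F' and F' → α F' | ε.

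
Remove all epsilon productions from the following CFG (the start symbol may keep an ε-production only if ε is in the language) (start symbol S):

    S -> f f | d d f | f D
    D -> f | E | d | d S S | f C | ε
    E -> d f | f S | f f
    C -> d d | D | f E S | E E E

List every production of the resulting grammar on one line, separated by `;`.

Nullable nonterminals: {C, D}.
ε ∉ L(G), so no ε-production is kept.
Expand every rule over subsets of its nullable positions: S → f D gives f D | f.

S -> f f | d d f | f D | f; D -> f | E | d | d S S | f C; E -> d f | f S | f f; C -> d d | D | f E S | E E E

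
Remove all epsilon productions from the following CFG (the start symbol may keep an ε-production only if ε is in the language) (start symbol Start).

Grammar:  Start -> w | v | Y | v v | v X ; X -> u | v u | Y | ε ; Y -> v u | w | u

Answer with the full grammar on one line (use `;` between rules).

Start -> w | v | Y | v v | v X; X -> u | v u | Y; Y -> v u | w | u

The nullable symbols are {X}.
ε ∉ L(G), so no ε-production is kept.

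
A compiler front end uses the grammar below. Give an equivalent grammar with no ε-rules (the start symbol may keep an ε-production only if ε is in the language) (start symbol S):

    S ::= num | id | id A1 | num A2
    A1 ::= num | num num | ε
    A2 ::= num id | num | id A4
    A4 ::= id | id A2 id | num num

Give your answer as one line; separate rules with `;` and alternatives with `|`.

Nullable nonterminals: {A1}.
ε ∉ L(G), so no ε-production is kept.

S ::= num | id | id A1 | num A2; A1 ::= num | num num; A2 ::= num id | num | id A4; A4 ::= id | id A2 id | num num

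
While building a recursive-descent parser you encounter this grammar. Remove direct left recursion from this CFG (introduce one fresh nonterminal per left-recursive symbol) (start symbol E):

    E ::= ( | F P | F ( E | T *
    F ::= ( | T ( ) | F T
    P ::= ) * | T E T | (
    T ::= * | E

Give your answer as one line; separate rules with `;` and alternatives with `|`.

E ::= ( | F P | F ( E | T *; F ::= ( F' | T ( ) F'; P ::= ) * | T E T | (; T ::= * | E; F' ::= T F' | ε

Left recursion appears on F.
For F: α = {T}, β = {(, T ( )}. Rewrite as F → β F' and F' → α F' | ε.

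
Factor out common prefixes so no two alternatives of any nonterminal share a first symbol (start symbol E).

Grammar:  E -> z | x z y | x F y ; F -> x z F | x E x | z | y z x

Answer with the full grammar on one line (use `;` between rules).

E -> z | x E'; F -> z | y z x | x F'; E' -> z y | F y; F' -> z F | E x

E has alternatives sharing prefix 'x': factor to E → x E' with E' → z y | F y.
F has alternatives sharing prefix 'x': factor to F → x F' with F' → z F | E x.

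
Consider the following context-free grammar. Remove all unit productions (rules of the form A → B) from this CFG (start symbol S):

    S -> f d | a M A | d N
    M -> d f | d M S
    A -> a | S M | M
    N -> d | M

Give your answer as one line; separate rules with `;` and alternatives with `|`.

Unit pairs: A ⇒* {M}; N ⇒* {M}.
For each unit pair (A, B), copy every non-unit production of B to A, then drop all unit productions.

S -> f d | a M A | d N; M -> d f | d M S; A -> a | S M | d f | d M S; N -> d | d f | d M S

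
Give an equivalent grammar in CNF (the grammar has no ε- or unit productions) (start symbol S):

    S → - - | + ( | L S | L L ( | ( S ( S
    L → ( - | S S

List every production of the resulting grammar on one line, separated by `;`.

Introduce a nonterminal for each terminal appearing in a rule of length ≥ 2: X1 → -, X2 → +, X3 → (.
Binarize each right-hand side of length ≥ 3 by chaining fresh nonterminals (Y1, Y2, …): affected rules were S → L L X3; S → X3 S X3 S.

S → X1 X1 | X2 X3 | L S | L Y1 | X3 Y2; L → X3 X1 | S S; X1 → -; X2 → +; X3 → (; Y1 → L X3; Y2 → S Y3; Y3 → X3 S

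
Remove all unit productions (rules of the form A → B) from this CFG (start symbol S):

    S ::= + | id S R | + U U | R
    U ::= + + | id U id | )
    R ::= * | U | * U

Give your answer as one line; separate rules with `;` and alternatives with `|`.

Unit pairs: R ⇒* {U}; S ⇒* {R, U}.
For each unit pair (A, B), copy every non-unit production of B to A, then drop all unit productions.

S ::= + + | id U id | ) | + | id S R | + U U | * | * U; U ::= + + | id U id | ); R ::= + + | id U id | ) | * | * U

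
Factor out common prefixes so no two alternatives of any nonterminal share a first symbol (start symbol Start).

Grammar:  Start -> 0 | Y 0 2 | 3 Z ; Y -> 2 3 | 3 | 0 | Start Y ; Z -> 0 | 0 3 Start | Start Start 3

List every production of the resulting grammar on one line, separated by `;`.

Z has alternatives sharing prefix '0': factor to Z → 0 Z1 with Z1 → ε | 3 Start.

Start -> 0 | Y 0 2 | 3 Z; Y -> 2 3 | 3 | 0 | Start Y; Z -> Start Start 3 | 0 Z1; Z1 -> ε | 3 Start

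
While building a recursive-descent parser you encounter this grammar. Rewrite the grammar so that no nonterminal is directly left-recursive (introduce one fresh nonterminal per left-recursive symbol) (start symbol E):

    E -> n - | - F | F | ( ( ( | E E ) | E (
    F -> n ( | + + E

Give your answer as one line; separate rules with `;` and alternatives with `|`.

Directly left-recursive nonterminal: E.
For E: α = {E ), (}, β = {n -, - F, F, ( ( (}. Rewrite as E → β E' and E' → α E' | ε.

E -> n - E' | - F E' | F E' | ( ( ( E'; F -> n ( | + + E; E' -> E ) E' | ( E' | ε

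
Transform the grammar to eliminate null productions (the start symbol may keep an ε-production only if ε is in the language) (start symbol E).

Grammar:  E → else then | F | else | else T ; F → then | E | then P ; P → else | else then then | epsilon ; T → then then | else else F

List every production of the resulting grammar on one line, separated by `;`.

Nullable nonterminals: {P}.
ε ∉ L(G), so no ε-production is kept.

E → else then | F | else | else T; F → then | E | then P; P → else | else then then; T → then then | else else F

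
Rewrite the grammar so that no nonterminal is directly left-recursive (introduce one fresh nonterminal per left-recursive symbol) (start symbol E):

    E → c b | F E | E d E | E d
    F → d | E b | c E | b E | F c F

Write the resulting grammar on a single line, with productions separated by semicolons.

Left recursion appears on E, F.
For E: α = {d E, d}, β = {c b, F E}. Rewrite as E → β E' and E' → α E' | ε.
For F: α = {c F}, β = {d, E b, c E, b E}. Rewrite as F → β F' and F' → α F' | ε.

E → c b E' | F E E'; F → d F' | E b F' | c E F' | b E F'; E' → d E E' | d E' | epsilon; F' → c F F' | epsilon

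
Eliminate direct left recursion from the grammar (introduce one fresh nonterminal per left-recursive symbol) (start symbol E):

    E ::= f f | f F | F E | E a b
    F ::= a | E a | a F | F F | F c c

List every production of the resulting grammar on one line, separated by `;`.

E ::= f f E' | f F E' | F E E'; F ::= a F' | E a F' | a F F'; E' ::= a b E' | ε; F' ::= F F' | c c F' | ε

E, F are directly left-recursive.
For E: α = {a b}, β = {f f, f F, F E}. Rewrite as E → β E' and E' → α E' | ε.
For F: α = {F, c c}, β = {a, E a, a F}. Rewrite as F → β F' and F' → α F' | ε.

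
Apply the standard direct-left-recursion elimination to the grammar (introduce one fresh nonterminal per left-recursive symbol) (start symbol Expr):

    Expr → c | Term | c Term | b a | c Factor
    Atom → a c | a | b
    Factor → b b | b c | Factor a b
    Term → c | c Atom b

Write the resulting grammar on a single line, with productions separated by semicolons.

Left recursion appears on Factor.
For Factor: α = {a b}, β = {b b, b c}. Rewrite as Factor → β Factor1 and Factor1 → α Factor1 | ε.

Expr → c | Term | c Term | b a | c Factor; Atom → a c | a | b; Factor → b b Factor1 | b c Factor1; Term → c | c Atom b; Factor1 → a b Factor1 | epsilon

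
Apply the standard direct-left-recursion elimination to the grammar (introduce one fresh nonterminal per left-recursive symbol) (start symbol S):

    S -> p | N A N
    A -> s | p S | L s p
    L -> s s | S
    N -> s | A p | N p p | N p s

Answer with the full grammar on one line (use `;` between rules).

S -> p | N A N; A -> s | p S | L s p; L -> s s | S; N -> s N' | A p N'; N' -> p p N' | p s N' | ε

Left recursion appears on N.
For N: α = {p p, p s}, β = {s, A p}. Rewrite as N → β N' and N' → α N' | ε.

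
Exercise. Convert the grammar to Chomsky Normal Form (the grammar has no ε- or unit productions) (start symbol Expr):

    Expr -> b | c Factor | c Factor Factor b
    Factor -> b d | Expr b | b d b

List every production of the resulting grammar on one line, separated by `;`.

Introduce a nonterminal for each terminal appearing in a rule of length ≥ 2: X1 → c, X2 → b, X3 → d.
Binarize each right-hand side of length ≥ 3 by chaining fresh nonterminals (Y1, Y2, …): affected rules were Expr → X1 Factor Factor X2; Factor → X2 X3 X2.

Expr -> b | X1 Factor | X1 Y1; Factor -> X2 X3 | Expr X2 | X2 Y3; X1 -> c; X2 -> b; X3 -> d; Y1 -> Factor Y2; Y2 -> Factor X2; Y3 -> X3 X2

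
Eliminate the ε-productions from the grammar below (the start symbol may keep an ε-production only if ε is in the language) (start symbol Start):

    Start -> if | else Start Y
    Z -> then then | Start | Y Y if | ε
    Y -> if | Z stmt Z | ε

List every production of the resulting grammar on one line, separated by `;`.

Nullable nonterminals: {Y, Z}.
ε ∉ L(G), so no ε-production is kept.
For each production, add variants omitting each subset of nullable occurrences: Start → else Start Y gives else Start Y | else Start. Z → Y Y if gives Y Y if | Y if | if. Y → Z stmt Z gives Z stmt Z | Z stmt | stmt Z | stmt.

Start -> if | else Start Y | else Start; Z -> then then | Start | Y Y if | Y if | if; Y -> if | Z stmt Z | Z stmt | stmt Z | stmt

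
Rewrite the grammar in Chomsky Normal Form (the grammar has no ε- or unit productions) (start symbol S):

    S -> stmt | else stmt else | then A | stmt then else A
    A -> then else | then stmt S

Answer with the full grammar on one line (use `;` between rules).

S -> stmt | X1 Y1 | X3 A | X2 Y2; A -> X3 X1 | X3 Y4; X1 -> else; X2 -> stmt; X3 -> then; Y1 -> X2 X1; Y2 -> X3 Y3; Y3 -> X1 A; Y4 -> X2 S

Introduce a nonterminal for each terminal appearing in a rule of length ≥ 2: X1 → else, X2 → stmt, X3 → then.
Binarize each right-hand side of length ≥ 3 by chaining fresh nonterminals (Y1, Y2, …): affected rules were S → X1 X2 X1; S → X2 X3 X1 A; A → X3 X2 S.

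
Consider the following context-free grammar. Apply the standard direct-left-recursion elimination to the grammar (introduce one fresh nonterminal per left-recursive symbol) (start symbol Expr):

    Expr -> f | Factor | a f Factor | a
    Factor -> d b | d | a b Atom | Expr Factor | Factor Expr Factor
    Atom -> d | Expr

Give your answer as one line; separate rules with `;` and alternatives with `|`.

Expr -> f | Factor | a f Factor | a; Factor -> d b Factor1 | d Factor1 | a b Atom Factor1 | Expr Factor Factor1; Atom -> d | Expr; Factor1 -> Expr Factor Factor1 | eps

Factor is directly left-recursive.
For Factor: α = {Expr Factor}, β = {d b, d, a b Atom, Expr Factor}. Rewrite as Factor → β Factor1 and Factor1 → α Factor1 | ε.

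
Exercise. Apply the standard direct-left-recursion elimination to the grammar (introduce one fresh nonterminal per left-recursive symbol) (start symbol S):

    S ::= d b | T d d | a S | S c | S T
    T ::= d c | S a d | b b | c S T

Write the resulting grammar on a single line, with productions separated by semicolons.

S ::= d b S' | T d d S' | a S S'; T ::= d c | S a d | b b | c S T; S' ::= c S' | T S' | ε

Directly left-recursive nonterminal: S.
For S: α = {c, T}, β = {d b, T d d, a S}. Rewrite as S → β S' and S' → α S' | ε.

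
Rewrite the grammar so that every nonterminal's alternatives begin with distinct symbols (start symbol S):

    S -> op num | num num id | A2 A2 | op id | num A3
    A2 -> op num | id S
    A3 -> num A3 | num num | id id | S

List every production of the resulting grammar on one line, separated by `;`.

S -> A2 A2 | op S' | num S''; A2 -> op num | id S; A3 -> id id | S | num A3'; S' -> num | id; S'' -> num id | A3; A3' -> A3 | num

S has alternatives sharing prefix 'op': factor to S → op S' with S' → num | id.
S has alternatives sharing prefix 'num': factor to S → num S'' with S'' → num id | A3.
A3 has alternatives sharing prefix 'num': factor to A3 → num A3' with A3' → A3 | num.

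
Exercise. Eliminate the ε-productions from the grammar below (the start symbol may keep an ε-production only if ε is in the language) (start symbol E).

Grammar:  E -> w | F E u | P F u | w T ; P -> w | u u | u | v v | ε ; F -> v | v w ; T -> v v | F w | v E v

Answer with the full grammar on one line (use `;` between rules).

E -> w | F E u | P F u | F u | w T; P -> w | u u | u | v v; F -> v | v w; T -> v v | F w | v E v

Nullable nonterminals: {P}.
ε ∉ L(G), so no ε-production is kept.
Expand every rule over subsets of its nullable positions: E → P F u gives P F u | F u.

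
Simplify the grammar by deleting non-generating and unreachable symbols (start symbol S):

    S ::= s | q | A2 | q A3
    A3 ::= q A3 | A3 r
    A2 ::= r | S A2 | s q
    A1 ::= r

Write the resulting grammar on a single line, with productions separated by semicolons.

S ::= s | q | A2; A2 ::= r | S A2 | s q

Generating nonterminals: {A1, A2, S}.
Reachable from S after that: {A2, S}.
Removed useless symbols: {A1, A3} and every production mentioning them.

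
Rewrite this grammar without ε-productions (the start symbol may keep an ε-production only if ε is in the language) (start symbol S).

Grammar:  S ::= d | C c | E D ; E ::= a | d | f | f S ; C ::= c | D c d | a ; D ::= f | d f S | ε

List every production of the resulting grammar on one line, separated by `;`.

Nullable nonterminals: {D}.
ε ∉ L(G), so no ε-production is kept.
Add the nullable-subset variants: S → E D gives E D | E. C → D c d gives D c d | c d.

S ::= d | C c | E D | E; E ::= a | d | f | f S; C ::= c | D c d | c d | a; D ::= f | d f S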